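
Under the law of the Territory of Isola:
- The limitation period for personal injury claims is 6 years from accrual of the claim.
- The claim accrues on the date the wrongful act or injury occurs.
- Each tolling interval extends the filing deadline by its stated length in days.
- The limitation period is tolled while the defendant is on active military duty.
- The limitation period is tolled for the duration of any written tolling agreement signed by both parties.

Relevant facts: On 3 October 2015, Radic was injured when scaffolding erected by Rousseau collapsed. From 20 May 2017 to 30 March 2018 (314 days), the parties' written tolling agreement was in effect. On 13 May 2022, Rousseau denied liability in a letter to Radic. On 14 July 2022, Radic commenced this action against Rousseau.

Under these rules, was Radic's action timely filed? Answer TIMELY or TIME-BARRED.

TIMELY

The limitation period began to run on 3 October 2015.
The untolled deadline — 6 years after 3 October 2015 — is 3 October 2021.
The written tolling agreement from 20 May 2017 to 30 March 2018 tolled the period for 314 days, extending the deadline to 13 August 2022.
None of the other events listed affects the running of the period under the stated rules.
Filing on 14 July 2022 beat the 13 August 2022 deadline — the action is timely.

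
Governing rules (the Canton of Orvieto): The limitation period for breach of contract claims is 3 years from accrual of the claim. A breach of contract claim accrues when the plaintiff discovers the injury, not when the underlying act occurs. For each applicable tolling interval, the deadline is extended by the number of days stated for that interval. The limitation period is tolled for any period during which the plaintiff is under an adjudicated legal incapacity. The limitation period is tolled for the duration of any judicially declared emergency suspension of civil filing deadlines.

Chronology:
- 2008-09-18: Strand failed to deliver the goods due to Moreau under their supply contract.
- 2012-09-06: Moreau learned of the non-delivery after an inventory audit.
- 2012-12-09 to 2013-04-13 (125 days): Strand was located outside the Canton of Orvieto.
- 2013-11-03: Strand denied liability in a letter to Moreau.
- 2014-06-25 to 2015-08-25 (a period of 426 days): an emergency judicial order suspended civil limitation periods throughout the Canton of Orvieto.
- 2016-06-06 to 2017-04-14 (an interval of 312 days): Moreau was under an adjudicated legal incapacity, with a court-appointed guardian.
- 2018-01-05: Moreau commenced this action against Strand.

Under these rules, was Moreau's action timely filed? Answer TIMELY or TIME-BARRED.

Under the discovery rule, the claim accrued on 2012-09-06, when Moreau discovered the injury — not on the 2008-09-18 date of the underlying act.
The untolled deadline — 3 years after 2012-09-06 — is 2015-09-06.
Because the emergency suspension of filing deadlines ran from 2014-06-25 to 2015-08-25, the deadline is extended by 426 days to 2016-11-05.
The period was tolled for 312 days by the plaintiff's legal incapacity (2016-06-06 to 2017-04-14), pushing the deadline to 2017-09-13.
The defendant's absence from the jurisdiction from 2012-12-09 to 2013-04-13 does not toll the period, because no stated rule makes the defendant's absence a tolling event.
None of the other events listed affects the running of the period under the stated rules.
The 2018-01-05 filing falls after the 2017-09-13 deadline; the claim is time-barred.

TIME-BARRED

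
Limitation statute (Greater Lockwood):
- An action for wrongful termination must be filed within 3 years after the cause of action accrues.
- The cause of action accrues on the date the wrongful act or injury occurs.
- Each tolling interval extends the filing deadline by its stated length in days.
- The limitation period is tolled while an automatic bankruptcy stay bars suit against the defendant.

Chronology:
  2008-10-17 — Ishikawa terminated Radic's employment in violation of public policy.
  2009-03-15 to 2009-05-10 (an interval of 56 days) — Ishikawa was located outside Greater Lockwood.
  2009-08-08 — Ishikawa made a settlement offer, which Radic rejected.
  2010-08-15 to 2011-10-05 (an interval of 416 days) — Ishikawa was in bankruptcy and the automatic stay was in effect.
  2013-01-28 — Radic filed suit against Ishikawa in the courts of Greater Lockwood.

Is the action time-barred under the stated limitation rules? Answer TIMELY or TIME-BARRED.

The limitation period began to run on 2008-10-17.
Adding the 3 years base period to 2008-10-17 gives a deadline of 2011-10-17, before any tolling.
Because the automatic bankruptcy stay ran from 2010-08-15 to 2011-10-05, the deadline is extended by 416 days to 2012-12-06.
No stated provision tolls the period for the defendant's absence, so the interval from 2009-03-15 to 2009-05-10 has no effect on the deadline.
The other events in the timeline have no effect on the limitation period under the stated rules.
The 2013-01-28 filing falls after the 2012-12-06 deadline; the claim is time-barred.

TIME-BARRED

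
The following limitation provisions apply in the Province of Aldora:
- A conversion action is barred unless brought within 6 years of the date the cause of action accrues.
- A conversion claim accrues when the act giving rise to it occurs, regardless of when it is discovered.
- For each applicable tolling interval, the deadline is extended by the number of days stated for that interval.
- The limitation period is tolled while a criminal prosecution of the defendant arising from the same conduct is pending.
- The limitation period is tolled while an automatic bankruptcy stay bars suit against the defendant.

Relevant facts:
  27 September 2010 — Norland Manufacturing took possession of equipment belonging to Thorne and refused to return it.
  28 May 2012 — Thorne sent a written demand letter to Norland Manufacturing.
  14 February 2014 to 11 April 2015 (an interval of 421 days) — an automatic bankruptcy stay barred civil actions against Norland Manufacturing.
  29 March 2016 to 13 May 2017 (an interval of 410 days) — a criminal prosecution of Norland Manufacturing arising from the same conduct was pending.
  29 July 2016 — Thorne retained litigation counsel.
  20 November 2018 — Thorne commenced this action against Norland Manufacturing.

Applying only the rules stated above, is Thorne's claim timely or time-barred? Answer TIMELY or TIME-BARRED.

The cause of action accrued on 27 September 2010, the date of the act.
6 years from 27 September 2010 is 27 September 2016.
Because the automatic bankruptcy stay ran from 14 February 2014 to 11 April 2015, the deadline is extended by 421 days to 22 November 2017.
The period was tolled for 410 days by the pending criminal prosecution (29 March 2016 to 13 May 2017), pushing the deadline to 6 January 2019.
None of the other events listed affects the running of the period under the stated rules.
The 20 November 2018 filing precedes the 6 January 2019 deadline; the claim is timely.

TIMELY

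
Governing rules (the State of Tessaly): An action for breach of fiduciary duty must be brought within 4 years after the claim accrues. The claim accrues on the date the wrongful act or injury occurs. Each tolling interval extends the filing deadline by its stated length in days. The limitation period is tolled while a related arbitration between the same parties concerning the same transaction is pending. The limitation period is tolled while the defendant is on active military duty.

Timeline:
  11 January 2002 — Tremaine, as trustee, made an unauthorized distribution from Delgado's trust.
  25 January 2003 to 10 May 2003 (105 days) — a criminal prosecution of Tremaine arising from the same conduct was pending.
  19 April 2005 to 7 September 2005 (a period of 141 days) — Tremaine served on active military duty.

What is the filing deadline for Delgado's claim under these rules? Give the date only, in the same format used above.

1 June 2006

The limitation period began to run on 11 January 2002.
The untolled deadline — 4 years after 11 January 2002 — is 11 January 2006.
The defendant's active military service from 19 April 2005 to 7 September 2005 tolled the period for 141 days, extending the deadline to 1 June 2006.
The pending criminal prosecution from 25 January 2003 to 10 May 2003 does not toll the period, because no stated rule makes a criminal prosecution a tolling event.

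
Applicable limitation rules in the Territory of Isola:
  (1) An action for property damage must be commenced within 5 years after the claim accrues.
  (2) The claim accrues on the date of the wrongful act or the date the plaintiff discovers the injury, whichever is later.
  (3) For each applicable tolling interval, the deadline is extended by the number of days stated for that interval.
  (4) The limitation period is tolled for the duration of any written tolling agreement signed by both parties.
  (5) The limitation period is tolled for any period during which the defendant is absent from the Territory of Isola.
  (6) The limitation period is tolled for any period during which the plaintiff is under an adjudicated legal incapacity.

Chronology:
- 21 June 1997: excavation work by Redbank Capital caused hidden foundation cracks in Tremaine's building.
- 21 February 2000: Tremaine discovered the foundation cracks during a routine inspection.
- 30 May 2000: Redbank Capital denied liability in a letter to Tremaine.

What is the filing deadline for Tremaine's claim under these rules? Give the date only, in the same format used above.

21 February 2005

The claim accrued on 21 February 2000 — the later of the 21 June 1997 act and the 21 February 2000 discovery.
5 years from 21 February 2000 is 21 February 2005.
None of the other events listed affects the running of the period under the stated rules.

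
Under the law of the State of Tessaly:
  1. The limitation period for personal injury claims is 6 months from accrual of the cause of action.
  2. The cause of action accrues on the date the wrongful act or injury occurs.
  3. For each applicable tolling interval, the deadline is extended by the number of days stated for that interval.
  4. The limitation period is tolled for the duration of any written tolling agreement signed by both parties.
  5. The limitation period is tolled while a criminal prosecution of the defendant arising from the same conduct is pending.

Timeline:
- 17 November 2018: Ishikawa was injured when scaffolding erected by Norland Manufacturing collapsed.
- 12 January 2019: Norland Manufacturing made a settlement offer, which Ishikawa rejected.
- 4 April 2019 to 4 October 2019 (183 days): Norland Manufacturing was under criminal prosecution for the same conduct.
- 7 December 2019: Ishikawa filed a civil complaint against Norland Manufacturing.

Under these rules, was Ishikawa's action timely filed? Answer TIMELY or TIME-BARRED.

The limitation period began to run on 17 November 2018.
Adding the 6 months base period to 17 November 2018 gives a deadline of 17 May 2019, before any tolling.
The pending criminal prosecution from 4 April 2019 to 4 October 2019 tolled the period for 183 days, extending the deadline to 16 November 2019.
None of the other events listed affects the running of the period under the stated rules.
Filing on 7 December 2019 missed the 16 November 2019 deadline — the action is time-barred.

TIME-BARRED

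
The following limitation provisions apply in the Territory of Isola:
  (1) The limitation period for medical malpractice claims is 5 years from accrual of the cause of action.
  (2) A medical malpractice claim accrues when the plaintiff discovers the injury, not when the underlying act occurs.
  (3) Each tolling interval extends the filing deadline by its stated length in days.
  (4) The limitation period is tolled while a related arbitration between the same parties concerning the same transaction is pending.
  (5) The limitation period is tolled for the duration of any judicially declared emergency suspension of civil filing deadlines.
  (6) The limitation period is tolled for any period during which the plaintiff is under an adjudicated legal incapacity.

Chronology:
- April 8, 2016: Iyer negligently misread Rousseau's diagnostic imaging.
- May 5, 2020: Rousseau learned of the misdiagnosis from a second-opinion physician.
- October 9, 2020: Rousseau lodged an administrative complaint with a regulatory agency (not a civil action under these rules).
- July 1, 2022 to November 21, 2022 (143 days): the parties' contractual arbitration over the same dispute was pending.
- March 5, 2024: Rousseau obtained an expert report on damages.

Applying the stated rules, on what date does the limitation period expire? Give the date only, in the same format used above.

Under the discovery rule, the claim accrued on May 5, 2020, when Rousseau discovered the injury — not on the April 8, 2016 date of the underlying act.
Adding the 5 years base period to May 5, 2020 gives a deadline of May 5, 2025, before any tolling.
The pending related arbitration from July 1, 2022 to November 21, 2022 tolled the period for 143 days, extending the deadline to September 25, 2025.
The other events in the timeline have no effect on the limitation period under the stated rules.

September 25, 2025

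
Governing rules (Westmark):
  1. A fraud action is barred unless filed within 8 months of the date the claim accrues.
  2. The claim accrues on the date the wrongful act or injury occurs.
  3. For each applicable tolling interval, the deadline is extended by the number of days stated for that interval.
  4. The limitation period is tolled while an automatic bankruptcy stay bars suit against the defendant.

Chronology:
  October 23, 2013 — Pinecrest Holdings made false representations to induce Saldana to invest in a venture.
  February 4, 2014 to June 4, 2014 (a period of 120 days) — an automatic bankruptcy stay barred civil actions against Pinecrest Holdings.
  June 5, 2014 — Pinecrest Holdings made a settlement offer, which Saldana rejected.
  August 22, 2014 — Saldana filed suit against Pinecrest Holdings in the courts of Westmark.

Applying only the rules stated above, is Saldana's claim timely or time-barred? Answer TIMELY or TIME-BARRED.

TIMELY

The claim accrued on October 23, 2013, the date of the act.
8 months from October 23, 2013 is June 23, 2014.
Because the automatic bankruptcy stay ran from February 4, 2014 to June 4, 2014, the deadline is extended by 120 days to October 21, 2014.
Nothing else in the chronology tolls or restarts the period.
The August 22, 2014 filing precedes the October 21, 2014 deadline; the claim is timely.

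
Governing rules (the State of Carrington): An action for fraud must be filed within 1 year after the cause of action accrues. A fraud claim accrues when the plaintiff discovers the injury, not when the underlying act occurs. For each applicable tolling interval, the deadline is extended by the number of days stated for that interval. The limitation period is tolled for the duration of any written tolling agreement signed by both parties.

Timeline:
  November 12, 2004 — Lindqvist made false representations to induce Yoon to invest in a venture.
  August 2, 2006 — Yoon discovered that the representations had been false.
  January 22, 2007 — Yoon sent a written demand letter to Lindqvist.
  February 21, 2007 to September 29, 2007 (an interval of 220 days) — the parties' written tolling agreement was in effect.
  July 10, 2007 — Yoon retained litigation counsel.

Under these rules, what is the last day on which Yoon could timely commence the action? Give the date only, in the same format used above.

The claim did not accrue until Yoon discovered the injury on August 2, 2006; the November 12, 2004 act date does not start the clock under the stated rule.
1 year from August 2, 2006 is August 2, 2007.
The period was tolled for 220 days by the written tolling agreement (February 21, 2007 to September 29, 2007), pushing the deadline to March 9, 2008.
The other events in the timeline have no effect on the limitation period under the stated rules.

March 9, 2008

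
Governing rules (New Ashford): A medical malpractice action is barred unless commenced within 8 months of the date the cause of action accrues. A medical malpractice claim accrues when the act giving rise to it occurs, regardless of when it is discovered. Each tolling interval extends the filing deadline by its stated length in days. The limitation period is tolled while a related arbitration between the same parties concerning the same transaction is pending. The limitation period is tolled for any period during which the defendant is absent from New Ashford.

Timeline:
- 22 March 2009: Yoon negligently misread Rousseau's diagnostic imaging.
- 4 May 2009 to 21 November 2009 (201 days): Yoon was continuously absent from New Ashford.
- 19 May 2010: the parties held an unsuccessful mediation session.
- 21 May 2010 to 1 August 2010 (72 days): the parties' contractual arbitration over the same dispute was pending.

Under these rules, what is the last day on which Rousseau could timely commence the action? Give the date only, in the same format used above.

22 August 2010

The cause of action accrued on 22 March 2009, the date of the act.
Adding the 8 months base period to 22 March 2009 gives a deadline of 22 November 2009, before any tolling.
The period was tolled for 201 days by the defendant's absence from the jurisdiction (4 May 2009 to 21 November 2009), pushing the deadline to 11 June 2010.
Because the pending related arbitration ran from 21 May 2010 to 1 August 2010, the deadline is extended by 72 days to 22 August 2010.
The other events in the timeline have no effect on the limitation period under the stated rules.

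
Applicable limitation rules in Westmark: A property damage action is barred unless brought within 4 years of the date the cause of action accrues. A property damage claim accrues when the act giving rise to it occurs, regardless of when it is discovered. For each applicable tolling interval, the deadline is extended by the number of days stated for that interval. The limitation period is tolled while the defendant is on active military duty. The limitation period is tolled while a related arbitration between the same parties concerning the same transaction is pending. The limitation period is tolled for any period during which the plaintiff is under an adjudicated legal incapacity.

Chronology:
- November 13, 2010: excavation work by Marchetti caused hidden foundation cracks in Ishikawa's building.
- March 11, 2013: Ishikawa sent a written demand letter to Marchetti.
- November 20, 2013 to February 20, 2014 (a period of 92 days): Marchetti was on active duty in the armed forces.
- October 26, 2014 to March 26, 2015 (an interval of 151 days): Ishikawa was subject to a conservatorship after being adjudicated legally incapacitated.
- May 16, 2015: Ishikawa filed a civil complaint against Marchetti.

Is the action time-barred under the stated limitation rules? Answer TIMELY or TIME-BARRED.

The limitation period began to run on November 13, 2010.
The untolled deadline — 4 years after November 13, 2010 — is November 13, 2014.
The defendant's active military service from November 20, 2013 to February 20, 2014 tolled the period for 92 days, extending the deadline to February 13, 2015.
The period was tolled for 151 days by the plaintiff's legal incapacity (October 26, 2014 to March 26, 2015), pushing the deadline to July 14, 2015.
Nothing else in the chronology tolls or restarts the period.
The May 16, 2015 filing precedes the July 14, 2015 deadline; the claim is timely.

TIMELY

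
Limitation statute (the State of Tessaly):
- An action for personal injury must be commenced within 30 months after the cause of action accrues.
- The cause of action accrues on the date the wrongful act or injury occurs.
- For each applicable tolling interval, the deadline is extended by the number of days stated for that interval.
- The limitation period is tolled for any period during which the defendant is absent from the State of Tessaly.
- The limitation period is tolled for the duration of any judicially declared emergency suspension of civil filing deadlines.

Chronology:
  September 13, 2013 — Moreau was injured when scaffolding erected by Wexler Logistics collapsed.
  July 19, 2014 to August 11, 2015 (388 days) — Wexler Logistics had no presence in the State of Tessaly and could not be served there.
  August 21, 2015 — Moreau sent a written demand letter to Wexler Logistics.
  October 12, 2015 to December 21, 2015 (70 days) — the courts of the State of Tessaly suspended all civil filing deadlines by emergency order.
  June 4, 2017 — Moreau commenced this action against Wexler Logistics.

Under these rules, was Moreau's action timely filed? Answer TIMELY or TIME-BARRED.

TIMELY

The limitation period began to run on September 13, 2013.
30 months from September 13, 2013 is March 13, 2016.
Because the defendant's absence from the jurisdiction ran from July 19, 2014 to August 11, 2015, the deadline is extended by 388 days to April 5, 2017.
The period was tolled for 70 days by the emergency suspension of filing deadlines (October 12, 2015 to December 21, 2015), pushing the deadline to June 14, 2017.
None of the other events listed affects the running of the period under the stated rules.
The June 4, 2017 filing precedes the June 14, 2017 deadline; the claim is timely.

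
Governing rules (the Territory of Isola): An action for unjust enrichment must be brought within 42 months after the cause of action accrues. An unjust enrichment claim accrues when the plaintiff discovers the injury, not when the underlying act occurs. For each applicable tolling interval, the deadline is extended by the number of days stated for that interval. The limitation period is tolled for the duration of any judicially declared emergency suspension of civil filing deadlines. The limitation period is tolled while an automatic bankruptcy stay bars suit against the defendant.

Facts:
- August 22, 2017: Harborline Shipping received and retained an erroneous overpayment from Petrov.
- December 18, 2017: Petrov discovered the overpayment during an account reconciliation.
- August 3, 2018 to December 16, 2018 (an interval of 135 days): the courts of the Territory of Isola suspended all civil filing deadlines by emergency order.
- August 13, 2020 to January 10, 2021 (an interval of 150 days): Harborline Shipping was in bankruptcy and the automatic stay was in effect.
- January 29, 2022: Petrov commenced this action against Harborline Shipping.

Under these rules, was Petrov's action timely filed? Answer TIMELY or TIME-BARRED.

Accrual is tied to discovery, so the period began on December 18, 2017 rather than on August 22, 2017 when the act occurred.
The untolled deadline — 42 months after December 18, 2017 — is June 18, 2021.
The period was tolled for 135 days by the emergency suspension of filing deadlines (August 3, 2018 to December 16, 2018), pushing the deadline to October 31, 2021.
Because the automatic bankruptcy stay ran from August 13, 2020 to January 10, 2021, the deadline is extended by 150 days to March 30, 2022.
Petrov filed on January 29, 2022, before the March 30, 2022 deadline, so the action is timely.

TIMELY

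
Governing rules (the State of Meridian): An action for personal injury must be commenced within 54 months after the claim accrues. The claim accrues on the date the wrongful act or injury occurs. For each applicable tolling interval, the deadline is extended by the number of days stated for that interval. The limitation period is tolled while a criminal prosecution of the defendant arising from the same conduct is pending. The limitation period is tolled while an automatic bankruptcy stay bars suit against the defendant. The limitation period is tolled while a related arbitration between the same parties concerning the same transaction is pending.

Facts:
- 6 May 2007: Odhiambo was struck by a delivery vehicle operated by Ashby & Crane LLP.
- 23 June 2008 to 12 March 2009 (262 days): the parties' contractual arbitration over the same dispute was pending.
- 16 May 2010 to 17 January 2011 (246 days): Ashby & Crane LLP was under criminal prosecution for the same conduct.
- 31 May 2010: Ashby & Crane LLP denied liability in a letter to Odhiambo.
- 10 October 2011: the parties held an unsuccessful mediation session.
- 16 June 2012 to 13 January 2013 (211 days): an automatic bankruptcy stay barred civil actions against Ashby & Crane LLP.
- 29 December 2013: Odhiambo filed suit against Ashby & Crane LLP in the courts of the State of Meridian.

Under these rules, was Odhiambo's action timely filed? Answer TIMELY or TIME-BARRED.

The limitation period began to run on 6 May 2007.
Adding the 54 months base period to 6 May 2007 gives a deadline of 6 November 2011, before any tolling.
The pending related arbitration from 23 June 2008 to 12 March 2009 tolled the period for 262 days, extending the deadline to 25 July 2012.
Because the pending criminal prosecution ran from 16 May 2010 to 17 January 2011, the deadline is extended by 246 days to 28 March 2013.
The period was tolled for 211 days by the automatic bankruptcy stay (16 June 2012 to 13 January 2013), pushing the deadline to 25 October 2013.
The other events in the timeline have no effect on the limitation period under the stated rules.
The 29 December 2013 filing falls after the 25 October 2013 deadline; the claim is time-barred.

TIME-BARRED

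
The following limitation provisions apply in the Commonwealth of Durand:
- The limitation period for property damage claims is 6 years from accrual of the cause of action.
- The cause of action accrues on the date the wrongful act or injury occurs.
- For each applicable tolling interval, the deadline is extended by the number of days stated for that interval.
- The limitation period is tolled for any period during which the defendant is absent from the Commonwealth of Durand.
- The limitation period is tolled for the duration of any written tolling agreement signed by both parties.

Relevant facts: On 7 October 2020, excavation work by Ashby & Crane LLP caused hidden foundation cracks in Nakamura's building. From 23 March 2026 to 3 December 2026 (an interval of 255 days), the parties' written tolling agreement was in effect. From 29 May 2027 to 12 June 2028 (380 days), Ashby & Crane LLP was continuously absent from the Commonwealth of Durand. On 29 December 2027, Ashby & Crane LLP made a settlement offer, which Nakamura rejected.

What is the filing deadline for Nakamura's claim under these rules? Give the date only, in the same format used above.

The limitation period began to run on 7 October 2020.
6 years from 7 October 2020 is 7 October 2026.
Because the written tolling agreement ran from 23 March 2026 to 3 December 2026, the deadline is extended by 255 days to 19 June 2027.
The period was tolled for 380 days by the defendant's absence from the jurisdiction (29 May 2027 to 12 June 2028), pushing the deadline to 3 July 2028.
None of the other events listed affects the running of the period under the stated rules.

3 July 2028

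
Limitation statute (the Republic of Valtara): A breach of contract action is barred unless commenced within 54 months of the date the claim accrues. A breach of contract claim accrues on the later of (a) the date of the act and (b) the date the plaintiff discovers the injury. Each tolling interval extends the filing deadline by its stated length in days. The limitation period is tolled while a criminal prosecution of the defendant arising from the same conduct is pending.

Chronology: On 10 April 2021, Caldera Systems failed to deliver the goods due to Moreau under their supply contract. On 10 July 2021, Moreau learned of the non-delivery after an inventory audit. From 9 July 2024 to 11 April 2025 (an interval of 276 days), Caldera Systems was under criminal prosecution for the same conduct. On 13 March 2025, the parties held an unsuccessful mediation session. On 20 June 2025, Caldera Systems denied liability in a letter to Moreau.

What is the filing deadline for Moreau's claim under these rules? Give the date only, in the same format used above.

13 October 2026

Because discovery on 10 July 2021 post-dates the 10 April 2021 act, accrual under the later-of rule falls on 10 July 2021.
54 months from 10 July 2021 is 10 January 2026.
The period was tolled for 276 days by the pending criminal prosecution (9 July 2024 to 11 April 2025), pushing the deadline to 13 October 2026.
Nothing else in the chronology tolls or restarts the period.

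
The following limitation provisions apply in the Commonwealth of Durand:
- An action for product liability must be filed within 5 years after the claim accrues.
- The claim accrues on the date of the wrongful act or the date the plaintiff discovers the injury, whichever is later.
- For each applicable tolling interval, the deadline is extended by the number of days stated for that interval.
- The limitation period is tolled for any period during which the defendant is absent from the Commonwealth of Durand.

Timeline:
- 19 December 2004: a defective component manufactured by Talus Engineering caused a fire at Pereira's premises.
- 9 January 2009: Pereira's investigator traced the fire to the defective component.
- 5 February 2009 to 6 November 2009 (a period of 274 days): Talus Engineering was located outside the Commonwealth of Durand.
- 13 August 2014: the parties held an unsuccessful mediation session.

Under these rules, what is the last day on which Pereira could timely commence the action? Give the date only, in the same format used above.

Because discovery on 9 January 2009 post-dates the 19 December 2004 act, accrual under the later-of rule falls on 9 January 2009.
5 years from 9 January 2009 is 9 January 2014.
Because the defendant's absence from the jurisdiction ran from 5 February 2009 to 6 November 2009, the deadline is extended by 274 days to 10 October 2014.
The other events in the timeline have no effect on the limitation period under the stated rules.

10 October 2014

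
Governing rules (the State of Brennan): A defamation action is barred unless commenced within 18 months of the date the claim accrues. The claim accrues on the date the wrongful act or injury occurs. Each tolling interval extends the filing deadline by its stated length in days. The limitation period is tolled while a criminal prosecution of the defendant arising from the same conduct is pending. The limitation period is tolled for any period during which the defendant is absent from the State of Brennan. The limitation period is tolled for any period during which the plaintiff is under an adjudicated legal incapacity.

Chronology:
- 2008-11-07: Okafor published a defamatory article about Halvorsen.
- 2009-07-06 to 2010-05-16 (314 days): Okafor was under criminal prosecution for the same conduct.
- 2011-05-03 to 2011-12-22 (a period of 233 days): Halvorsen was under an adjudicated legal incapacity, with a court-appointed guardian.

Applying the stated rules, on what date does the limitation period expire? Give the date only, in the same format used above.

The claim accrued on 2008-11-07, when the wrongful act occurred.
Adding the 18 months base period to 2008-11-07 gives a deadline of 2010-05-07, before any tolling.
Because the pending criminal prosecution ran from 2009-07-06 to 2010-05-16, the deadline is extended by 314 days to 2011-03-17.
The plaintiff's legal incapacity starting 2011-05-03 came too late — the period had run on 2011-03-17 — and so does not extend the deadline.

2011-03-17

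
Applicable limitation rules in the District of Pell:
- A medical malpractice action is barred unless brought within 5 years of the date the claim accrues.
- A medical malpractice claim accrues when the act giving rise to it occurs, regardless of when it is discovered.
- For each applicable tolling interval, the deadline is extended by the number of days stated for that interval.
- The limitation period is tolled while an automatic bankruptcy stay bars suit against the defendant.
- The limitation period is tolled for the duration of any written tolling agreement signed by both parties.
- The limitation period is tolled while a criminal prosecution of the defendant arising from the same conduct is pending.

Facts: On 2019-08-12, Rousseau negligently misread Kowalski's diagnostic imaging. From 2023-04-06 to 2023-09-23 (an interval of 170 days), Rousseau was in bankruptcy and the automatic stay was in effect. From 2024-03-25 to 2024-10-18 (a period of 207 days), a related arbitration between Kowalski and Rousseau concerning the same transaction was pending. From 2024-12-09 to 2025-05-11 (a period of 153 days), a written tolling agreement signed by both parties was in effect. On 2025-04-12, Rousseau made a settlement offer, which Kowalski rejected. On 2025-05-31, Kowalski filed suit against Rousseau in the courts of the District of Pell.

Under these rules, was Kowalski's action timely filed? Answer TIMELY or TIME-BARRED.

TIMELY

The claim accrued on 2019-08-12, when the wrongful act occurred.
The untolled deadline — 5 years after 2019-08-12 — is 2024-08-12.
The automatic bankruptcy stay from 2023-04-06 to 2023-09-23 tolled the period for 170 days, extending the deadline to 2025-01-29.
The written tolling agreement from 2024-12-09 to 2025-05-11 tolled the period for 153 days, extending the deadline to 2025-07-01.
No stated provision tolls the period for a pending arbitration, so the interval from 2024-03-25 to 2024-10-18 has no effect on the deadline.
Nothing else in the chronology tolls or restarts the period.
Kowalski filed on 2025-05-31, before the 2025-07-01 deadline, so the action is timely.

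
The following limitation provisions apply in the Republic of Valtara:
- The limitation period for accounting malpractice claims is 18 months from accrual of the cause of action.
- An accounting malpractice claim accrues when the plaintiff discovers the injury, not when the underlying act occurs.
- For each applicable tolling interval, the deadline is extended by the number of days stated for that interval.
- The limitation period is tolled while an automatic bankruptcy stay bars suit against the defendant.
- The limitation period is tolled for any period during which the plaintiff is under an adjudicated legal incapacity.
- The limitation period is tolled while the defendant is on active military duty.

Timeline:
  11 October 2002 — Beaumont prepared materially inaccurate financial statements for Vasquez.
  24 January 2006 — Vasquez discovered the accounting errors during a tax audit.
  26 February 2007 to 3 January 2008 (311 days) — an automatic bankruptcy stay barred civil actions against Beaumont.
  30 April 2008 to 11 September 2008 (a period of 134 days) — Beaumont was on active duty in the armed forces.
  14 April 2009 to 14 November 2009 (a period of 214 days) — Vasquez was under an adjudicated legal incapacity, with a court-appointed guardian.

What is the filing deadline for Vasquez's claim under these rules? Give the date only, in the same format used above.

The claim did not accrue until Vasquez discovered the injury on 24 January 2006; the 11 October 2002 act date does not start the clock under the stated rule.
18 months from 24 January 2006 is 24 July 2007.
Because the automatic bankruptcy stay ran from 26 February 2007 to 3 January 2008, the deadline is extended by 311 days to 30 May 2008.
The defendant's active military service from 30 April 2008 to 11 September 2008 tolled the period for 134 days, extending the deadline to 11 October 2008.
The plaintiff's legal incapacity from 14 April 2009 to 14 November 2009 began after the period had already run on 11 October 2008, so it has no tolling effect.

11 October 2008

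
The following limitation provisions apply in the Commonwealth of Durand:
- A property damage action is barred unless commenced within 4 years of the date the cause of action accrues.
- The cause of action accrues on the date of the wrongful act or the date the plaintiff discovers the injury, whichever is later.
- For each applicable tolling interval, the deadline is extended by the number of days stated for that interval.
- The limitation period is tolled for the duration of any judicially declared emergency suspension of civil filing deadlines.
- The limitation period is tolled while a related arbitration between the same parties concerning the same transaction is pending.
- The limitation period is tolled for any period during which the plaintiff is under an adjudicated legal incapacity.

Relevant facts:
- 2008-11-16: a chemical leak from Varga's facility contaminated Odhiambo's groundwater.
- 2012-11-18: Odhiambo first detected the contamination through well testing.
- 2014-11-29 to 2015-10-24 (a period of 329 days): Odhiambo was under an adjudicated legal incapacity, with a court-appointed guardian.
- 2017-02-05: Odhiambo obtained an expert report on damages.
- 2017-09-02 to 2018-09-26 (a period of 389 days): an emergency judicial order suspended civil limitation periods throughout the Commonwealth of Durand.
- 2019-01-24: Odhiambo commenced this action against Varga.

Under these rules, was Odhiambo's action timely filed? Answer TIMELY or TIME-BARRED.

Taking the later of the act (2008-11-16) and discovery (2012-11-18), the claim accrued on 2012-11-18.
Adding the 4 years base period to 2012-11-18 gives a deadline of 2016-11-18, before any tolling.
The plaintiff's legal incapacity from 2014-11-29 to 2015-10-24 tolled the period for 329 days, extending the deadline to 2017-10-13.
The period was tolled for 389 days by the emergency suspension of filing deadlines (2017-09-02 to 2018-09-26), pushing the deadline to 2018-11-06.
None of the other events listed affects the running of the period under the stated rules.
Odhiambo filed on 2019-01-24, after the 2018-11-06 deadline, so the action is time-barred.

TIME-BARRED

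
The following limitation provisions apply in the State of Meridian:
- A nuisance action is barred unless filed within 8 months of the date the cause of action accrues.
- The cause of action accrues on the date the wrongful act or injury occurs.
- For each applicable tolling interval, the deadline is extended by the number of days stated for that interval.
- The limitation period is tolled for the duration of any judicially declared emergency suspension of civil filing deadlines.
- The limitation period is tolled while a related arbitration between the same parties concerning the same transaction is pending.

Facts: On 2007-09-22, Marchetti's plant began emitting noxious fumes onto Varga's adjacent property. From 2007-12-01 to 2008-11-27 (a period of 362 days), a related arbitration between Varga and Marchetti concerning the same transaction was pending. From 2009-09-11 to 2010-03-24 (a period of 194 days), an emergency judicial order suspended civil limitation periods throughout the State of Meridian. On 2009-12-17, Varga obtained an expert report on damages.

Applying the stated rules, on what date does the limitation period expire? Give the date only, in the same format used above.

The claim accrued on 2007-09-22, when the wrongful act occurred.
8 months from 2007-09-22 is 2008-05-22.
The period was tolled for 362 days by the pending related arbitration (2007-12-01 to 2008-11-27), pushing the deadline to 2009-05-19.
The emergency suspension of filing deadlines from 2009-09-11 to 2010-03-24 began after the period had already run on 2009-05-19, so it has no tolling effect.
The other events in the timeline have no effect on the limitation period under the stated rules.

2009-05-19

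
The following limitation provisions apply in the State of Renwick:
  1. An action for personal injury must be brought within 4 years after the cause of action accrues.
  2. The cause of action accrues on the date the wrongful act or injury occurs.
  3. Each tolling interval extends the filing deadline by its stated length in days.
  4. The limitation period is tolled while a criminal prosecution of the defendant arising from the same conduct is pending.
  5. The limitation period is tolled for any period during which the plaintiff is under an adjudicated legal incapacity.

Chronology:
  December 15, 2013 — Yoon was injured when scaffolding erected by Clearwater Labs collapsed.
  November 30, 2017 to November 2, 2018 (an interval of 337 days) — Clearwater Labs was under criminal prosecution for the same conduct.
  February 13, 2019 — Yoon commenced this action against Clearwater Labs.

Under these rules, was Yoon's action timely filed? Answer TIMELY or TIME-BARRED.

The claim accrued on December 15, 2013, when the wrongful act occurred.
Adding the 4 years base period to December 15, 2013 gives a deadline of December 15, 2017, before any tolling.
The period was tolled for 337 days by the pending criminal prosecution (November 30, 2017 to November 2, 2018), pushing the deadline to November 17, 2018.
The February 13, 2019 filing falls after the November 17, 2018 deadline; the claim is time-barred.

TIME-BARRED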